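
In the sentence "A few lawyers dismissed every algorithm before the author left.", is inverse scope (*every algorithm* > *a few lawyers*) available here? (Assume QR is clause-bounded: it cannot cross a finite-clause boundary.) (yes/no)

Yes

The adjunct clause does not contain *every algorithm*, which is the matrix object.
QR within a single clause is free, so the lower quantifier may take scope over the higher one.
So *every algorithm* > *a few lawyers* is among the available readings.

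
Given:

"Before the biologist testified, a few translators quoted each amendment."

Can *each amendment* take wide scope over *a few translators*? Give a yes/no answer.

The adjunct clause does not contain *each amendment*, which is the matrix object.
With no island boundary between them, the object can take inverse scope over the subject via ordinary QR within the clause.
Both orderings are possible: *a few translators* > *each amendment* and *each amendment* > *a few translators*.

Yes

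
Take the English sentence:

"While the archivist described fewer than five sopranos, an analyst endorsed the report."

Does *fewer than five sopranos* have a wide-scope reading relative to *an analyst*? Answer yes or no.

No

Structurally, *fewer than five sopranos* is inside the adjunct clause *while the archivist described fewer than five sopranos*.
Adverbial clauses are not L-marked, so they are barriers for QR — the quantifier cannot escape the adjunct.
So *fewer than five sopranos* cannot raise to a position above *an analyst*.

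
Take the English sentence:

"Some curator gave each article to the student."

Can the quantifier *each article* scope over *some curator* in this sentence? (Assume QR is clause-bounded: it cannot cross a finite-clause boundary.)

Yes

*each article* is the matrix object and *some curator* the matrix subject; the two are clausemates.
Since no island is crossed, the inverse ordering is licensed alongside surface scope.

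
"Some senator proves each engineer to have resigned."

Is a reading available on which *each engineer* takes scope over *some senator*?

Yes

ECM infinitives lack a CP barrier, so *each engineer* can QR over the matrix subject *some senator*.
QR within a single clause is free, so the lower quantifier may take scope over the higher one.
The sentence is scopally ambiguous between *some senator* > *each engineer* and *each engineer* > *some senator*.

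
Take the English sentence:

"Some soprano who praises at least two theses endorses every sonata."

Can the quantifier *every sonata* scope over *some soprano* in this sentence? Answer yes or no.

*every sonata* is a matrix argument; only *some soprano* is modified by the relative clause *who praises at least two theses*, so the RC island is irrelevant to the target quantifier.
Ordinary QR to a clause-peripheral position gives the wide-scope LF for the lower DP.

Yes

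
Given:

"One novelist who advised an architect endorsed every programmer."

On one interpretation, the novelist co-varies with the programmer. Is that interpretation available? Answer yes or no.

Yes

The described interpretation is the *every programmer* > *one novelist* scoping.
The RC *who advised an architect* is an island, but *every programmer* is not inside it — it is the matrix object, a clausemate of *one novelist*.
Ordinary QR to a clause-peripheral position gives the wide-scope LF for the lower DP.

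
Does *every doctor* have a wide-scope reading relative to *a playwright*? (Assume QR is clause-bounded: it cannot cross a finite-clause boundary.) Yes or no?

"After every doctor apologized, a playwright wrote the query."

*every doctor* sits inside the adjunct clause *after every doctor apologized*.
Adjunct clauses are scope islands: a quantifier inside an adjunct cannot raise into the matrix clause.
There is no licit LF on which *every doctor* c-commands *a playwright*.

No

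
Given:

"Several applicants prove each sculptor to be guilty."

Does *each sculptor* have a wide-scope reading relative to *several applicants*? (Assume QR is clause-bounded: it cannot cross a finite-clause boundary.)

Yes

ECM infinitives lack a CP barrier, so *each sculptor* can QR over the matrix subject *several applicants*.
No island intervenes, so both surface and inverse scope are derivable.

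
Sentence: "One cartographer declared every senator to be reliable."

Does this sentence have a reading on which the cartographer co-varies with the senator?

The described interpretation is the *every senator* > *one cartographer* scoping.
*every senator* is an ECM subject; ECM complements are not islands, and the embedded quantifier may take matrix scope.
QR within a single clause is free, so the lower quantifier may take scope over the higher one.

Yes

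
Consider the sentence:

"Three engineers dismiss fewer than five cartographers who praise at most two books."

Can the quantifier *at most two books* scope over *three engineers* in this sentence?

*at most two books* sits inside the relative clause *who praise at most two books* modifying *fewer than five cartographers*.
QR out of a relative clause is ruled out by the relative-clause island constraint.
So *at most two books* cannot raise high enough to outscope *three engineers*; only the surface ordering *three engineers* > *at most two books* is available.

No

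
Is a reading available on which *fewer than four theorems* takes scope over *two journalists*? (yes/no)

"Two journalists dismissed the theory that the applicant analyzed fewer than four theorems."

*fewer than four theorems* is embedded in the complex NP *the theory that the applicant analyzed fewer than four theorems*.
Noun-complement clauses are scope islands (the Complex NP Constraint): a quantifier inside one cannot scope into the matrix.
So *fewer than four theorems* cannot raise to a position above *two journalists*.

No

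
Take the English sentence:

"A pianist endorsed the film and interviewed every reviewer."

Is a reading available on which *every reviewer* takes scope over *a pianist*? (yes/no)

The DP *every reviewer* is contained in one conjunct of the coordinate structure (*interviewed every reviewer*).
Asymmetric QR out of one conjunct violates the Coordinate Structure Constraint.
So *every reviewer* cannot raise high enough to outscope *a pianist*; only the surface ordering *a pianist* > *every reviewer* is available.
(Only the surface reading survives: one fixed pianist with respect to all the relevant reviewers.)

No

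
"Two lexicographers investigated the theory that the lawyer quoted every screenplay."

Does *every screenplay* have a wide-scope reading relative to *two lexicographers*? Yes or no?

No

Structurally, *every screenplay* is inside the complex NP *the theory that the lawyer quoted every screenplay*.
Since the clause is the complement of a nominal head, the CNPC blocks scope extraction.
There is no licit LF on which *every screenplay* c-commands *two lexicographers*.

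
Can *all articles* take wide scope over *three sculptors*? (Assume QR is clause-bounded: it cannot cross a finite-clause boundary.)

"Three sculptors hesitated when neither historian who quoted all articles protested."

No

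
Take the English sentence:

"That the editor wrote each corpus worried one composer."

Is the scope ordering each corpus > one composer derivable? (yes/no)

No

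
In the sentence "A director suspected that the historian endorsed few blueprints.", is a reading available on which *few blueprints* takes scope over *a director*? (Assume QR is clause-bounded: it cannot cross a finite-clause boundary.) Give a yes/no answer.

No

*few blueprints* sits inside the finite complement clause *that the historian endorsed few blueprints*.
QR is clause-bounded, so the finite complement is a scope island for the embedded quantifier.
So the wide-scope reading for *few blueprints* is blocked.
(Only the surface reading survives: one fixed director with respect to all the relevant blueprints.)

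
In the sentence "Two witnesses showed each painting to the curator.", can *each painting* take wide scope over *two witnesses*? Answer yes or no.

Yes

*two witnesses* and *each painting* are co-arguments of the matrix verb, with nothing but a clause-internal boundary between them.
Ordinary QR to a clause-peripheral position gives the wide-scope LF for the lower DP.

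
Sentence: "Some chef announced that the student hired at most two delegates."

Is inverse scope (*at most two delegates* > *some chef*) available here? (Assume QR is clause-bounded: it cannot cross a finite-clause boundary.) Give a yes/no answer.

No

*at most two delegates* sits inside the finite complement clause *that the student hired at most two delegates*.
Under clause-bounded QR, a quantifier in an embedded finite clause cannot raise into the matrix clause.
Hence only narrow scope for *at most two delegates* (under *some chef*) survives.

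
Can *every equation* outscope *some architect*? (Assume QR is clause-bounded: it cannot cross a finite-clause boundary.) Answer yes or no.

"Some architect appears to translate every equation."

Yes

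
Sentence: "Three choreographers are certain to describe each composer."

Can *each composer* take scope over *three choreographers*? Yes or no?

*each composer* is inside a raising infinitive, which is transparent to QR (no CP barrier), so it behaves as a matrix argument.
QR within a single clause is free, so the lower quantifier may take scope over the higher one.

Yes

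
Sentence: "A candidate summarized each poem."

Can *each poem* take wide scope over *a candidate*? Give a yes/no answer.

Yes

*each poem* and *a candidate* are in the same minimal clause.
With no island boundary between them, the object can take inverse scope over the subject via ordinary QR within the clause.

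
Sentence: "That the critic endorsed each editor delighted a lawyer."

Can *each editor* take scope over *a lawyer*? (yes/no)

The DP *each editor* is contained in the sentential subject *that the critic endorsed each editor*.
Sentential subjects are islands: a quantifier inside the subject clause cannot raise over the matrix predicate.
*each editor* is confined to the island and cannot take scope over *a lawyer*.

No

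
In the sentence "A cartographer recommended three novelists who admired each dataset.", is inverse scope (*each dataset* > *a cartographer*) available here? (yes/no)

*each dataset* occurs within the relative clause *who admired each dataset* modifying *three novelists*.
A relative clause is a scope island — quantifier raising cannot cross its boundary.
*each dataset* is confined to the island and cannot take scope over *a cartographer*.

No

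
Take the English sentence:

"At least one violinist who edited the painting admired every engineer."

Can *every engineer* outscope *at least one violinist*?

Yes

The relative clause *who edited the painting* modifies *at least one violinist*, but *every engineer* is not inside that relative clause — it is an argument of the matrix verb.
With no island boundary between them, the object can take inverse scope over the subject via ordinary QR within the clause.
Both orderings are possible: *at least one violinist* > *every engineer* and *every engineer* > *at least one violinist*.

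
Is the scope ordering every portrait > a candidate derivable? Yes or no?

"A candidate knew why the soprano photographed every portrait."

The DP *every portrait* is contained in the embedded question *why the soprano photographed every portrait*.
QR across an interrogative CP boundary is ruled out as a wh-island violation.
So *every portrait* cannot raise to a position above *a candidate*.

No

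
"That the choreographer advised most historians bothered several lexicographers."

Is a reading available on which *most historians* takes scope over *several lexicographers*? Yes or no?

*most historians* sits inside the sentential subject *that the choreographer advised most historians*.
Subjects — clausal subjects included — are islands for extraction, and QR is no exception.
*most historians* > *several lexicographers* would require crossing that boundary, which is illicit.

No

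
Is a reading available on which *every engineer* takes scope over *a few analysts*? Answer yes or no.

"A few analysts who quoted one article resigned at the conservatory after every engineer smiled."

The target quantifier *every engineer* is part of the adjunct clause *after every engineer smiled*.
Since the clause is an adjunct (not a complement), the Adjunct Condition blocks QR across its edge.
There is no licit LF on which *every engineer* c-commands *a few analysts*.

No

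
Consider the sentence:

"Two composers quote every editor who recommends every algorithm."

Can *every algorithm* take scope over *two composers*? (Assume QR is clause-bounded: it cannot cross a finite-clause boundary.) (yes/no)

The DP *every algorithm* is contained in the relative clause *who recommends every algorithm* modifying *every editor*.
QR out of a relative clause is ruled out by the relative-clause island constraint.
*every algorithm* is confined to the island and cannot take scope over *two composers*.

No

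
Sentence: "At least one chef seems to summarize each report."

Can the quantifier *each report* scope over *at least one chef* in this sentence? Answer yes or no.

The matrix predicate is a raising verb, whose infinitival complement is not a scope island — *each report* can QR into the matrix clause.
No island intervenes, so both surface and inverse scope are derivable.

Yes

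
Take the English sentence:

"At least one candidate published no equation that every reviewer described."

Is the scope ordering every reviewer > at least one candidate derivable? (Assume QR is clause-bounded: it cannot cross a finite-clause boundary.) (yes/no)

The target quantifier *every reviewer* is part of the relative clause *that every reviewer described* modifying *no equation*.
QR out of a relative clause is ruled out by the relative-clause island constraint.
So *every reviewer* cannot raise high enough to outscope *at least one candidate*; only the surface ordering *at least one candidate* > *every reviewer* is available.
(Only the surface reading survives: one fixed candidate with respect to all the relevant reviewers.)

No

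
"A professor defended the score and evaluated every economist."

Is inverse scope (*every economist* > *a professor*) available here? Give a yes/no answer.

No

*every economist* sits inside one conjunct of the coordinate structure (*evaluated every economist*).
Coordinate structures are islands for non-across-the-board movement, QR included.
So *every economist* cannot raise high enough to outscope *a professor*; only the surface ordering *a professor* > *every economist* is available.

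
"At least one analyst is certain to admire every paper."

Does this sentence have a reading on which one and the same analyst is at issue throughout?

That reading corresponds to *at least one analyst* > *every paper*.
Nothing needs to raise for *at least one analyst* > *every paper*, so no island constraint is at stake.

Yes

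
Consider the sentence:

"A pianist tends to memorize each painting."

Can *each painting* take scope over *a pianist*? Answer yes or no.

Infinitival complements of raising predicates do not block QR; *each painting* and *a pianist* are effectively clausemates.
Nothing blocks QR of the lower DP to a position above the higher one, so inverse scope is available.

Yes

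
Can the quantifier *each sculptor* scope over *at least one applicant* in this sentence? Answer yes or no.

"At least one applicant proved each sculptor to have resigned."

Yes

The ECM infinitive is scope-transparent — *each sculptor* is free to raise above *at least one applicant*.
Nothing blocks QR of the lower DP to a position above the higher one, so inverse scope is available.
Both orderings are possible: *at least one applicant* > *each sculptor* and *each sculptor* > *at least one applicant*.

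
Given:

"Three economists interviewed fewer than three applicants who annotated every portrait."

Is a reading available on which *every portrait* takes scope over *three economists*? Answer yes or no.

No

The DP *every portrait* is contained in the relative clause *who annotated every portrait* modifying *fewer than three applicants*.
Quantifiers inside a relative clause are trapped there; the RC boundary blocks QR.
*every portrait* is confined to the island and cannot take scope over *three economists*.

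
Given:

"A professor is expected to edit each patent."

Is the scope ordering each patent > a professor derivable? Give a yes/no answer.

Yes

Infinitival complements of raising predicates do not block QR; *each patent* and *a professor* are effectively clausemates.
Since no island is crossed, the inverse ordering is licensed alongside surface scope.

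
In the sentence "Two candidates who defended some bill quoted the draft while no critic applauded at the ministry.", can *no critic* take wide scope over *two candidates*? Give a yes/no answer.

No

*no critic* occurs within the adjunct clause *while no critic applauded at the ministry*.
The adjunct-island constraint bars QR out of an adverbial clause.
There is no licit LF on which *no critic* c-commands *two candidates*.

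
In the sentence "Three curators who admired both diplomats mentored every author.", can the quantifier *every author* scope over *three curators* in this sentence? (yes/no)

Yes

*every author* sits in the matrix clause, not in the relative clause on *three curators*.
QR within a single clause is free, so the lower quantifier may take scope over the higher one.
So *every author* > *three curators* is among the available readings.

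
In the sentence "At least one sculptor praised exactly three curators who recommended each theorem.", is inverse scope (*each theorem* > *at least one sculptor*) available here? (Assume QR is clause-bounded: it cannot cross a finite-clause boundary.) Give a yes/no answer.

*each theorem* is embedded in the relative clause *who recommended each theorem* modifying *exactly three curators*.
Relative clauses block scope extraction: QR cannot target a position outside the modified NP.
So the wide-scope reading for *each theorem* is blocked.

No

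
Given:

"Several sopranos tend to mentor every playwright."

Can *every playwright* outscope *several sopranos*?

Yes

Infinitival complements of raising predicates do not block QR; *every playwright* and *several sopranos* are effectively clausemates.
Nothing blocks QR of the lower DP to a position above the higher one, so inverse scope is available.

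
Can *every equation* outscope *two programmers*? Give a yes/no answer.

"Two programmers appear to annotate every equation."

Yes

Raising constructions are monoclausal for scope purposes; *every equation* is not separated from *two programmers* by any island.
Clause-internal QR can adjoin the lower DP above the subject, yielding the inverse reading.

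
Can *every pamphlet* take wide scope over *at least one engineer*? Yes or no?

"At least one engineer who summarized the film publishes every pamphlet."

*every pamphlet* sits in the matrix clause, not in the relative clause on *at least one engineer*.
Since no island is crossed, the inverse ordering is licensed alongside surface scope.
So *every pamphlet* > *at least one engineer* is among the available readings.

Yes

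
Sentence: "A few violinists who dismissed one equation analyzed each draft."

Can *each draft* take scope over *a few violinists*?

*each draft* is a matrix argument; only *a few violinists* is modified by the relative clause *who dismissed one equation*, so the RC island is irrelevant to the target quantifier.
Ordinary QR to a clause-peripheral position gives the wide-scope LF for the lower DP.
So *each draft* > *a few violinists* is among the available readings.

Yes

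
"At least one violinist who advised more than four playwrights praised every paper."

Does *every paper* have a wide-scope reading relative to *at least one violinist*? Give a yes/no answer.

The relative clause *who advised more than four playwrights* modifies *at least one violinist*, but *every paper* is not inside that relative clause — it is an argument of the matrix verb.
Clause-internal QR can adjoin the lower DP above the subject, yielding the inverse reading.
So *every paper* > *at least one violinist* is among the available readings.

Yes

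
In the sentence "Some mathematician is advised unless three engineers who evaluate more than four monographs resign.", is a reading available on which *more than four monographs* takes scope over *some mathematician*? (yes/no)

No

*more than four monographs* sits inside the relative clause *who evaluate more than four monographs*, which is itself inside the adjunct *unless three engineers who evaluate more than four monographs resign*.
The quantifier would have to escape first the RC and then the adjunct — two independent island violations.
The inverse ordering *more than four monographs* > *some mathematician* is therefore underivable.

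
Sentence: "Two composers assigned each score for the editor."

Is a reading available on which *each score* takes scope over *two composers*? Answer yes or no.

*two composers* and *each score* are co-arguments of the matrix verb, with nothing but a clause-internal boundary between them.
Since no island is crossed, the inverse ordering is licensed alongside surface scope.

Yes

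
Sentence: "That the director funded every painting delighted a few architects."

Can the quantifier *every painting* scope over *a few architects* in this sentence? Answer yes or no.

No

*every painting* occurs within the sentential subject *that the director funded every painting*.
Subjects — clausal subjects included — are islands for extraction, and QR is no exception.
The ordering *every painting* > *a few architects* is therefore underivable.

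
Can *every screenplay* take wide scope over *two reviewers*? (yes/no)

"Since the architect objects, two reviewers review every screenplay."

The adjunct island is irrelevant here — *every screenplay* and *two reviewers* are both in the matrix clause.
Since no island is crossed, the inverse ordering is licensed alongside surface scope.
So *every screenplay* > *two reviewers* is among the available readings.

Yes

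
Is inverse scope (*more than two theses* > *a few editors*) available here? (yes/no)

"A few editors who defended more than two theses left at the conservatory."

No

*more than two theses* is embedded in the relative clause *who defended more than two theses*.
Relative clauses are scope islands: a quantifier cannot QR out of a relative clause to take scope in the matrix clause.
*more than two theses* > *a few editors* would require crossing that boundary, which is illicit.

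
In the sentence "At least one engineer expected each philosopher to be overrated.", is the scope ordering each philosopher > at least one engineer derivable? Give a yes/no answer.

Yes

This is an ECM construction: *each philosopher* is the infinitival subject, Case-marked by the matrix verb, and the infinitive is transparent for QR.
Clause-internal QR can adjoin the lower DP above the subject, yielding the inverse reading.
So *each philosopher* > *at least one engineer* is among the available readings.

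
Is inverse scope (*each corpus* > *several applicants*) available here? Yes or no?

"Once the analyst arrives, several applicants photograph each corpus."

Yes

The adjunct island is irrelevant here — *each corpus* and *several applicants* are both in the matrix clause.
Ordinary QR to a clause-peripheral position gives the wide-scope LF for the lower DP.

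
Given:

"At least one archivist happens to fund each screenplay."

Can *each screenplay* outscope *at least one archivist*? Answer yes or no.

Yes

*each screenplay* is the object of the infinitival complement of a raising predicate; raising infinitives are transparent for QR, so the two DPs are in effect clausemates.
QR within a single clause is free, so the lower quantifier may take scope over the higher one.
The sentence is scopally ambiguous between *at least one archivist* > *each screenplay* and *each screenplay* > *at least one archivist*.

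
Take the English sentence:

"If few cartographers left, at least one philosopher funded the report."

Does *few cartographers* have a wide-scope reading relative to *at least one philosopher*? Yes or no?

No

The target quantifier *few cartographers* is part of the adjunct clause *if few cartographers left*.
Adjunct clauses are scope islands: a quantifier inside an adjunct cannot raise into the matrix clause.
So the wide-scope reading for *few cartographers* is blocked.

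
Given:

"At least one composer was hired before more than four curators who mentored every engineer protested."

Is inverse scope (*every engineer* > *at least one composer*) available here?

*every engineer* sits inside the relative clause *who mentored every engineer*, which is itself inside the adjunct *before more than four curators who mentored every engineer protested*.
Two island boundaries intervene — the relative clause and the adjunct. Either alone would block QR.
So *every engineer* cannot raise to a position above *at least one composer*.

No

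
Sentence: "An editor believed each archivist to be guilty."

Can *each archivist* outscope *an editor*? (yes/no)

The ECM infinitive is scope-transparent — *each archivist* is free to raise above *an editor*.
No island intervenes, so both surface and inverse scope are derivable.

Yes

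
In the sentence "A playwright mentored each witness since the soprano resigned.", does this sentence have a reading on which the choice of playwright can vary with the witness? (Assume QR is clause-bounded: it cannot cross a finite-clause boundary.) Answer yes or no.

Yes

The described interpretation is the *each witness* > *a playwright* scoping.
Neither queried DP is inside the adjunct, so the adjunct-island constraint does not apply.
Since no island is crossed, the inverse ordering is licensed alongside surface scope.
So *each witness* > *a playwright* is among the available readings.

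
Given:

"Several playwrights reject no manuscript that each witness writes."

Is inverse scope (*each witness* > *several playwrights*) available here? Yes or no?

No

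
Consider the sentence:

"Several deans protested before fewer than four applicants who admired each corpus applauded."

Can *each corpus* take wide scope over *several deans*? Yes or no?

No

Structurally, *each corpus* is inside the relative clause *who admired each corpus*, which is itself inside the adjunct *before fewer than four applicants who admired each corpus applauded*.
The quantifier would have to escape first the RC and then the adjunct — two independent island violations.
*each corpus* is confined to the island and cannot take scope over *several deans*.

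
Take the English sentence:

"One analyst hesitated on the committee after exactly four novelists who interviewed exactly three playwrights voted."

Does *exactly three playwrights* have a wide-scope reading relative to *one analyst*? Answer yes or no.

*exactly three playwrights* is embedded in the relative clause *who interviewed exactly three playwrights*, which is itself inside the adjunct *after exactly four novelists who interviewed exactly three playwrights voted*.
The quantifier would have to escape first the RC and then the adjunct — two independent island violations.
There is no licit LF on which *exactly three playwrights* c-commands *one analyst*.

No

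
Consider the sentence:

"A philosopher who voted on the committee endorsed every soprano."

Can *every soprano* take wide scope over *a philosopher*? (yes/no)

Yes

The relative clause *who voted on the committee* modifies *a philosopher*, but *every soprano* is not inside that relative clause — it is an argument of the matrix verb.
No island intervenes, so both surface and inverse scope are derivable.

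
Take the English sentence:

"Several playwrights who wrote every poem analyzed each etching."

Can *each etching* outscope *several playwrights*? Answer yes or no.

The relative clause *who wrote every poem* modifies *several playwrights*, but *each etching* is not inside that relative clause — it is an argument of the matrix verb.
Nothing blocks QR of the lower DP to a position above the higher one, so inverse scope is available.

Yes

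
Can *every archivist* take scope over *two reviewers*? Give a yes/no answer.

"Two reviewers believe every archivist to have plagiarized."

This is an ECM construction: *every archivist* is the infinitival subject, Case-marked by the matrix verb, and the infinitive is transparent for QR.
Nothing blocks QR of the lower DP to a position above the higher one, so inverse scope is available.
The sentence is scopally ambiguous between *two reviewers* > *every archivist* and *every archivist* > *two reviewers*.

Yes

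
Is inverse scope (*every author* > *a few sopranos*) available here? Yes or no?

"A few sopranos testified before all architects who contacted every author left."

No

*every author* sits inside the relative clause *who contacted every author*, which is itself inside the adjunct *before all architects who contacted every author left*.
Two island boundaries intervene — the relative clause and the adjunct. Either alone would block QR.
Hence only narrow scope for *every author* (under *a few sopranos*) survives.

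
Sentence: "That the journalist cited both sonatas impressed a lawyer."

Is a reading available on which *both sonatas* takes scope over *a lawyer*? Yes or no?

*both sonatas* sits inside the sentential subject *that the journalist cited both sonatas*.
The Sentential Subject Constraint rules out raising the quantifier out of the that-clause subject.
*both sonatas* is confined to the island and cannot take scope over *a lawyer*.

No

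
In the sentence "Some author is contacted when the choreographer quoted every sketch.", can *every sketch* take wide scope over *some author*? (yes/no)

*every sketch* is embedded in the adjunct clause *when the choreographer quoted every sketch*.
Since the clause is an adjunct (not a complement), the Adjunct Condition blocks QR across its edge.
*every sketch* > *some author* would require crossing that boundary, which is illicit.

No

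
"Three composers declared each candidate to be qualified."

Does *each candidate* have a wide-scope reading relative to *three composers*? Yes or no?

This is an ECM construction: *each candidate* is the infinitival subject, Case-marked by the matrix verb, and the infinitive is transparent for QR.
QR within a single clause is free, so the lower quantifier may take scope over the higher one.

Yes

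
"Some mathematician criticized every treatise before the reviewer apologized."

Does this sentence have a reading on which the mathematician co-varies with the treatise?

That reading corresponds to *every treatise* > *some mathematician*.
Neither queried DP is inside the adjunct, so the adjunct-island constraint does not apply.
Ordinary QR to a clause-peripheral position gives the wide-scope LF for the lower DP.
Both orderings are possible: *some mathematician* > *every treatise* and *every treatise* > *some mathematician*.

Yes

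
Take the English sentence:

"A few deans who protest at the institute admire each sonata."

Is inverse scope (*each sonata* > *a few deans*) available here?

Yes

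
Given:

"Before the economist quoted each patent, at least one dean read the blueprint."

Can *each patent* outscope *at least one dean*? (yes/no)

No

The DP *each patent* is contained in the adjunct clause *before the economist quoted each patent*.
Scope out of an adjunct clause is unavailable: QR respects the adjunct-island constraint.
So the wide-scope reading for *each patent* is blocked.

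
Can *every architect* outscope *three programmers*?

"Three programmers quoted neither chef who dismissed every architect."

*every architect* occurs within the relative clause *who dismissed every architect* modifying *neither chef*.
Relative clauses are scope islands: a quantifier cannot QR out of a relative clause to take scope in the matrix clause.
The inverse ordering *every architect* > *three programmers* is therefore underivable.

No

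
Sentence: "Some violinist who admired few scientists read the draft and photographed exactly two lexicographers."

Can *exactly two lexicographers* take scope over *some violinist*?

No

The DP *exactly two lexicographers* is contained in one conjunct of the coordinate structure (*photographed exactly two lexicographers*).
The Coordinate Structure Constraint blocks movement (including QR) out of a single conjunct.
There is no licit LF on which *exactly two lexicographers* c-commands *some violinist*.
(Only the surface reading survives: one fixed violinist with respect to all the relevant lexicographers.)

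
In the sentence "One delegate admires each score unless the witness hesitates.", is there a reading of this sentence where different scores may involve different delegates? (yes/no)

Yes

That reading corresponds to *each score* > *one delegate*.
The adjunct clause does not contain *each score*, which is the matrix object.
Nothing blocks QR of the lower DP to a position above the higher one, so inverse scope is available.
So *each score* > *one delegate* is among the available readings.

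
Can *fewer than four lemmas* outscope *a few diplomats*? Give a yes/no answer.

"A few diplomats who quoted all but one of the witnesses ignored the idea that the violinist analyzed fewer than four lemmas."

*fewer than four lemmas* is embedded in the complex NP *the idea that the violinist analyzed fewer than four lemmas*.
The complex NP is opaque for QR — the quantifier is frozen inside the noun's complement.
So *fewer than four lemmas* cannot raise high enough to outscope *a few diplomats*; only the surface ordering *a few diplomats* > *fewer than four lemmas* is available.

No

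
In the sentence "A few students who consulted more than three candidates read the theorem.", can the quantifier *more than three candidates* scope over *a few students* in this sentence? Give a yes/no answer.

No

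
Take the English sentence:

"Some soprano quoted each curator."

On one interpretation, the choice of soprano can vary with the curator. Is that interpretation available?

That reading corresponds to *each curator* > *some soprano*.
*some soprano* and *each curator* are co-arguments of the matrix verb, with nothing but a clause-internal boundary between them.
Ordinary QR to a clause-peripheral position gives the wide-scope LF for the lower DP.
The sentence is scopally ambiguous between *some soprano* > *each curator* and *each curator* > *some soprano*.

Yes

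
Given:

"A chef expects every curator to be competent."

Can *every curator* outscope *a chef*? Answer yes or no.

*every curator* is the subject of an ECM infinitive — the infinitival complement of an ECM verb is not a scope island, so *every curator* can raise into the matrix clause.
Ordinary QR to a clause-peripheral position gives the wide-scope LF for the lower DP.

Yes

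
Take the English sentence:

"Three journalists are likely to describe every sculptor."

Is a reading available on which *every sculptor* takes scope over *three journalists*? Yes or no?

Yes

Raising constructions are monoclausal for scope purposes; *every sculptor* is not separated from *three journalists* by any island.
No island intervenes, so both surface and inverse scope are derivable.
The sentence is scopally ambiguous between *three journalists* > *every sculptor* and *every sculptor* > *three journalists*.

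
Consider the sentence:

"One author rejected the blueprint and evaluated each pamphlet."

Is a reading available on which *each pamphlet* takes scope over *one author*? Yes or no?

Structurally, *each pamphlet* is inside one conjunct of the coordinate structure (*evaluated each pamphlet*).
QR out of a conjunct would have to apply non-ATB, which the CSC forbids.
There is no licit LF on which *each pamphlet* c-commands *one author*.

No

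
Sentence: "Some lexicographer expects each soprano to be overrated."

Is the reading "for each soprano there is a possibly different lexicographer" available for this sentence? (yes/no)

The described interpretation is the *each soprano* > *some lexicographer* scoping.
This is an ECM construction: *each soprano* is the infinitival subject, Case-marked by the matrix verb, and the infinitive is transparent for QR.
QR within a single clause is free, so the lower quantifier may take scope over the higher one.
Both orderings are possible: *some lexicographer* > *each soprano* and *each soprano* > *some lexicographer*.

Yes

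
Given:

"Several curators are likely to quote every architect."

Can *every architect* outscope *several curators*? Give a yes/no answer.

Yes

Infinitival complements of raising predicates do not block QR; *every architect* and *several curators* are effectively clausemates.
Clause-internal QR can adjoin the lower DP above the subject, yielding the inverse reading.
Both orderings are possible: *several curators* > *every architect* and *every architect* > *several curators*.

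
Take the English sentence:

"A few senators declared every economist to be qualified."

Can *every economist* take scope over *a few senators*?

Yes

*every economist* is an ECM subject; ECM complements are not islands, and the embedded quantifier may take matrix scope.
Nothing blocks QR of the lower DP to a position above the higher one, so inverse scope is available.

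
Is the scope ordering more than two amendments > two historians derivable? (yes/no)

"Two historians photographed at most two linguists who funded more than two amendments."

No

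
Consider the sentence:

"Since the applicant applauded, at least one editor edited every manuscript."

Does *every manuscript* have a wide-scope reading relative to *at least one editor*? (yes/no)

Yes

Although there is an adjunct clause, *every manuscript* is in the main clause, not inside the adjunct.
Since no island is crossed, the inverse ordering is licensed alongside surface scope.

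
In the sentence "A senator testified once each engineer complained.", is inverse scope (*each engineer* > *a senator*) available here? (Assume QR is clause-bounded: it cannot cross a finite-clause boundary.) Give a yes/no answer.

No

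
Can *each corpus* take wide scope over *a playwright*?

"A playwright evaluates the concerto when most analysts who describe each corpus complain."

No

*each corpus* is embedded in the relative clause *who describe each corpus*, which is itself inside the adjunct *when most analysts who describe each corpus complain*.
Nested islands: the RC island is itself inside an adjunct island, so wide scope is doubly excluded.
There is no licit LF on which *each corpus* c-commands *a playwright*.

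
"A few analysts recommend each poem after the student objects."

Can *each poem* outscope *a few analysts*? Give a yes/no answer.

Yes

*each poem* is a matrix argument; the adjunct is an island but the target quantifier is outside it.
Clause-internal QR can adjoin the lower DP above the subject, yielding the inverse reading.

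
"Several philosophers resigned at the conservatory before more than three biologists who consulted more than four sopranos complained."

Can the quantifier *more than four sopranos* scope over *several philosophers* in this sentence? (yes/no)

No

*more than four sopranos* occurs within the relative clause *who consulted more than four sopranos*, which is itself inside the adjunct *before more than three biologists who consulted more than four sopranos complained*.
Both the relative clause and the enclosing adjunct are scope islands; QR cannot cross either.
There is no licit LF on which *more than four sopranos* c-commands *several philosophers*.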